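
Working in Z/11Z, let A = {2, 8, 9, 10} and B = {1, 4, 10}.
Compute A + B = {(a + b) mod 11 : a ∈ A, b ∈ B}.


Work in Z/11Z: reduce every sum a + b modulo 11.
Enumerate all 12 pairs:
a = 2: 2+1=3, 2+4=6, 2+10=1
a = 8: 8+1=9, 8+4=1, 8+10=7
a = 9: 9+1=10, 9+4=2, 9+10=8
a = 10: 10+1=0, 10+4=3, 10+10=9
Distinct residues collected: {0, 1, 2, 3, 6, 7, 8, 9, 10}
|A + B| = 9 (out of 11 total residues).

A + B = {0, 1, 2, 3, 6, 7, 8, 9, 10}


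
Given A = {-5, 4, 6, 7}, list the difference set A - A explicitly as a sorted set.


A - A = {a - a' : a, a' ∈ A}.
Compute a - a' for each ordered pair (a, a'):
a = -5: -5--5=0, -5-4=-9, -5-6=-11, -5-7=-12
a = 4: 4--5=9, 4-4=0, 4-6=-2, 4-7=-3
a = 6: 6--5=11, 6-4=2, 6-6=0, 6-7=-1
a = 7: 7--5=12, 7-4=3, 7-6=1, 7-7=0
Collecting distinct values (and noting 0 appears from a-a):
A - A = {-12, -11, -9, -3, -2, -1, 0, 1, 2, 3, 9, 11, 12}
|A - A| = 13

A - A = {-12, -11, -9, -3, -2, -1, 0, 1, 2, 3, 9, 11, 12}


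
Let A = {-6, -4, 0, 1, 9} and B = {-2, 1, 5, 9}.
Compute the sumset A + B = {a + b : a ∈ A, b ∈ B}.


A + B = {a + b : a ∈ A, b ∈ B}.
Enumerate all |A|·|B| = 5·4 = 20 pairs (a, b) and collect distinct sums.
a = -6: -6+-2=-8, -6+1=-5, -6+5=-1, -6+9=3
a = -4: -4+-2=-6, -4+1=-3, -4+5=1, -4+9=5
a = 0: 0+-2=-2, 0+1=1, 0+5=5, 0+9=9
a = 1: 1+-2=-1, 1+1=2, 1+5=6, 1+9=10
a = 9: 9+-2=7, 9+1=10, 9+5=14, 9+9=18
Collecting distinct sums: A + B = {-8, -6, -5, -3, -2, -1, 1, 2, 3, 5, 6, 7, 9, 10, 14, 18}
|A + B| = 16

A + B = {-8, -6, -5, -3, -2, -1, 1, 2, 3, 5, 6, 7, 9, 10, 14, 18}


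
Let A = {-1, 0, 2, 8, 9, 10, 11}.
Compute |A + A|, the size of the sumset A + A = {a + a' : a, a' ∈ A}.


A + A = {a + a' : a, a' ∈ A}; |A| = 7.
General bounds: 2|A| - 1 ≤ |A + A| ≤ |A|(|A|+1)/2, i.e. 13 ≤ |A + A| ≤ 28.
Lower bound 2|A|-1 is attained iff A is an arithmetic progression.
Enumerate sums a + a' for a ≤ a' (symmetric, so this suffices):
a = -1: -1+-1=-2, -1+0=-1, -1+2=1, -1+8=7, -1+9=8, -1+10=9, -1+11=10
a = 0: 0+0=0, 0+2=2, 0+8=8, 0+9=9, 0+10=10, 0+11=11
a = 2: 2+2=4, 2+8=10, 2+9=11, 2+10=12, 2+11=13
a = 8: 8+8=16, 8+9=17, 8+10=18, 8+11=19
a = 9: 9+9=18, 9+10=19, 9+11=20
a = 10: 10+10=20, 10+11=21
a = 11: 11+11=22
Distinct sums: {-2, -1, 0, 1, 2, 4, 7, 8, 9, 10, 11, 12, 13, 16, 17, 18, 19, 20, 21, 22}
|A + A| = 20

|A + A| = 20


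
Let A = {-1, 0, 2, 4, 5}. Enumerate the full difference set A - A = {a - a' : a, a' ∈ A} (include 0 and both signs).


A - A = {a - a' : a, a' ∈ A}.
Compute a - a' for each ordered pair (a, a'):
a = -1: -1--1=0, -1-0=-1, -1-2=-3, -1-4=-5, -1-5=-6
a = 0: 0--1=1, 0-0=0, 0-2=-2, 0-4=-4, 0-5=-5
a = 2: 2--1=3, 2-0=2, 2-2=0, 2-4=-2, 2-5=-3
a = 4: 4--1=5, 4-0=4, 4-2=2, 4-4=0, 4-5=-1
a = 5: 5--1=6, 5-0=5, 5-2=3, 5-4=1, 5-5=0
Collecting distinct values (and noting 0 appears from a-a):
A - A = {-6, -5, -4, -3, -2, -1, 0, 1, 2, 3, 4, 5, 6}
|A - A| = 13

A - A = {-6, -5, -4, -3, -2, -1, 0, 1, 2, 3, 4, 5, 6}


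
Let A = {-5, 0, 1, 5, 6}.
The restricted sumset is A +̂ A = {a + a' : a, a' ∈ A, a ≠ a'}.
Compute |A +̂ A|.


Restricted sumset: A +̂ A = {a + a' : a ∈ A, a' ∈ A, a ≠ a'}.
Equivalently, take A + A and drop any sum 2a that is achievable ONLY as a + a for a ∈ A (i.e. sums representable only with equal summands).
Enumerate pairs (a, a') with a < a' (symmetric, so each unordered pair gives one sum; this covers all a ≠ a'):
  -5 + 0 = -5
  -5 + 1 = -4
  -5 + 5 = 0
  -5 + 6 = 1
  0 + 1 = 1
  0 + 5 = 5
  0 + 6 = 6
  1 + 5 = 6
  1 + 6 = 7
  5 + 6 = 11
Collected distinct sums: {-5, -4, 0, 1, 5, 6, 7, 11}
|A +̂ A| = 8
(Reference bound: |A +̂ A| ≥ 2|A| - 3 for |A| ≥ 2, with |A| = 5 giving ≥ 7.)

|A +̂ A| = 8


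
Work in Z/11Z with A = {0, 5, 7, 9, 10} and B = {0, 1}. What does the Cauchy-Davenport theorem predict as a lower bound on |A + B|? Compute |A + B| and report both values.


Cauchy-Davenport: |A + B| ≥ min(p, |A| + |B| - 1) for A, B nonempty in Z/pZ.
|A| = 5, |B| = 2, p = 11.
CD lower bound = min(11, 5 + 2 - 1) = min(11, 6) = 6.
Compute A + B mod 11 directly:
a = 0: 0+0=0, 0+1=1
a = 5: 5+0=5, 5+1=6
a = 7: 7+0=7, 7+1=8
a = 9: 9+0=9, 9+1=10
a = 10: 10+0=10, 10+1=0
A + B = {0, 1, 5, 6, 7, 8, 9, 10}, so |A + B| = 8.
Verify: 8 ≥ 6? Yes ✓.

CD lower bound = 6, actual |A + B| = 8.


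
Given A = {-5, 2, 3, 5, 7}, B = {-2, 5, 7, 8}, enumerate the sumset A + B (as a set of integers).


A + B = {a + b : a ∈ A, b ∈ B}.
Enumerate all |A|·|B| = 5·4 = 20 pairs (a, b) and collect distinct sums.
a = -5: -5+-2=-7, -5+5=0, -5+7=2, -5+8=3
a = 2: 2+-2=0, 2+5=7, 2+7=9, 2+8=10
a = 3: 3+-2=1, 3+5=8, 3+7=10, 3+8=11
a = 5: 5+-2=3, 5+5=10, 5+7=12, 5+8=13
a = 7: 7+-2=5, 7+5=12, 7+7=14, 7+8=15
Collecting distinct sums: A + B = {-7, 0, 1, 2, 3, 5, 7, 8, 9, 10, 11, 12, 13, 14, 15}
|A + B| = 15

A + B = {-7, 0, 1, 2, 3, 5, 7, 8, 9, 10, 11, 12, 13, 14, 15}


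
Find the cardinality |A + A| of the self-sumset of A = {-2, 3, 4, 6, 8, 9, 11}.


A + A = {a + a' : a, a' ∈ A}; |A| = 7.
General bounds: 2|A| - 1 ≤ |A + A| ≤ |A|(|A|+1)/2, i.e. 13 ≤ |A + A| ≤ 28.
Lower bound 2|A|-1 is attained iff A is an arithmetic progression.
Enumerate sums a + a' for a ≤ a' (symmetric, so this suffices):
a = -2: -2+-2=-4, -2+3=1, -2+4=2, -2+6=4, -2+8=6, -2+9=7, -2+11=9
a = 3: 3+3=6, 3+4=7, 3+6=9, 3+8=11, 3+9=12, 3+11=14
a = 4: 4+4=8, 4+6=10, 4+8=12, 4+9=13, 4+11=15
a = 6: 6+6=12, 6+8=14, 6+9=15, 6+11=17
a = 8: 8+8=16, 8+9=17, 8+11=19
a = 9: 9+9=18, 9+11=20
a = 11: 11+11=22
Distinct sums: {-4, 1, 2, 4, 6, 7, 8, 9, 10, 11, 12, 13, 14, 15, 16, 17, 18, 19, 20, 22}
|A + A| = 20

|A + A| = 20


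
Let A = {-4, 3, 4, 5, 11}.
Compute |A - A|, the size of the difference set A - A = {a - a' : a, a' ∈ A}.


A - A = {a - a' : a, a' ∈ A}; |A| = 5.
Bounds: 2|A|-1 ≤ |A - A| ≤ |A|² - |A| + 1, i.e. 9 ≤ |A - A| ≤ 21.
Note: 0 ∈ A - A always (from a - a). The set is symmetric: if d ∈ A - A then -d ∈ A - A.
Enumerate nonzero differences d = a - a' with a > a' (then include -d):
Positive differences: {1, 2, 6, 7, 8, 9, 15}
Full difference set: {0} ∪ (positive diffs) ∪ (negative diffs).
|A - A| = 1 + 2·7 = 15 (matches direct enumeration: 15).

|A - A| = 15


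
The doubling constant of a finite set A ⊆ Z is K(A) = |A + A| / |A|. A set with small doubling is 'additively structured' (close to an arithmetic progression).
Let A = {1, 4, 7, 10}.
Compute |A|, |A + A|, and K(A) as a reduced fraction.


|A| = 4.
Compute A + A by enumerating all 16 pairs.
A + A = {2, 5, 8, 11, 14, 17, 20}, so |A + A| = 7.
K = |A + A| / |A| = 7/4 (already in lowest terms) ≈ 1.7500.
Reference: AP of size 4 gives K = 7/4 ≈ 1.7500; a fully generic set of size 4 gives K ≈ 2.5000.

|A| = 4, |A + A| = 7, K = 7/4.


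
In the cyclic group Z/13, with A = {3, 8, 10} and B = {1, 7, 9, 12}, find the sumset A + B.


Work in Z/13Z: reduce every sum a + b modulo 13.
Enumerate all 12 pairs:
a = 3: 3+1=4, 3+7=10, 3+9=12, 3+12=2
a = 8: 8+1=9, 8+7=2, 8+9=4, 8+12=7
a = 10: 10+1=11, 10+7=4, 10+9=6, 10+12=9
Distinct residues collected: {2, 4, 6, 7, 9, 10, 11, 12}
|A + B| = 8 (out of 13 total residues).

A + B = {2, 4, 6, 7, 9, 10, 11, 12}


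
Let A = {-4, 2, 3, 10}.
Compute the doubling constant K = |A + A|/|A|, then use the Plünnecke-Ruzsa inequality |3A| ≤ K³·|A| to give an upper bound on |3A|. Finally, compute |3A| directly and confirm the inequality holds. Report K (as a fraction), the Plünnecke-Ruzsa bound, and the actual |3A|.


|A| = 4.
Step 1: Compute A + A by enumerating all 16 pairs.
A + A = {-8, -2, -1, 4, 5, 6, 12, 13, 20}, so |A + A| = 9.
Step 2: Doubling constant K = |A + A|/|A| = 9/4 = 9/4 ≈ 2.2500.
Step 3: Plünnecke-Ruzsa gives |3A| ≤ K³·|A| = (2.2500)³ · 4 ≈ 45.5625.
Step 4: Compute 3A = A + A + A directly by enumerating all triples (a,b,c) ∈ A³; |3A| = 16.
Step 5: Check 16 ≤ 45.5625? Yes ✓.

K = 9/4, Plünnecke-Ruzsa bound K³|A| ≈ 45.5625, |3A| = 16, inequality holds.


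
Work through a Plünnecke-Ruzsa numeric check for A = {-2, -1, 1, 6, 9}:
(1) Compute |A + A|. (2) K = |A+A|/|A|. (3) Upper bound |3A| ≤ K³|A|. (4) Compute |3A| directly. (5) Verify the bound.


|A| = 5.
Step 1: Compute A + A by enumerating all 25 pairs.
A + A = {-4, -3, -2, -1, 0, 2, 4, 5, 7, 8, 10, 12, 15, 18}, so |A + A| = 14.
Step 2: Doubling constant K = |A + A|/|A| = 14/5 = 14/5 ≈ 2.8000.
Step 3: Plünnecke-Ruzsa gives |3A| ≤ K³·|A| = (2.8000)³ · 5 ≈ 109.7600.
Step 4: Compute 3A = A + A + A directly by enumerating all triples (a,b,c) ∈ A³; |3A| = 27.
Step 5: Check 27 ≤ 109.7600? Yes ✓.

K = 14/5, Plünnecke-Ruzsa bound K³|A| ≈ 109.7600, |3A| = 27, inequality holds.


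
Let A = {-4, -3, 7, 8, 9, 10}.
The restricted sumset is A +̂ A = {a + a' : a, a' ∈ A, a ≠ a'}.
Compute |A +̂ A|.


Restricted sumset: A +̂ A = {a + a' : a ∈ A, a' ∈ A, a ≠ a'}.
Equivalently, take A + A and drop any sum 2a that is achievable ONLY as a + a for a ∈ A (i.e. sums representable only with equal summands).
Enumerate pairs (a, a') with a < a' (symmetric, so each unordered pair gives one sum; this covers all a ≠ a'):
  -4 + -3 = -7
  -4 + 7 = 3
  -4 + 8 = 4
  -4 + 9 = 5
  -4 + 10 = 6
  -3 + 7 = 4
  -3 + 8 = 5
  -3 + 9 = 6
  -3 + 10 = 7
  7 + 8 = 15
  7 + 9 = 16
  7 + 10 = 17
  8 + 9 = 17
  8 + 10 = 18
  9 + 10 = 19
Collected distinct sums: {-7, 3, 4, 5, 6, 7, 15, 16, 17, 18, 19}
|A +̂ A| = 11
(Reference bound: |A +̂ A| ≥ 2|A| - 3 for |A| ≥ 2, with |A| = 6 giving ≥ 9.)

|A +̂ A| = 11


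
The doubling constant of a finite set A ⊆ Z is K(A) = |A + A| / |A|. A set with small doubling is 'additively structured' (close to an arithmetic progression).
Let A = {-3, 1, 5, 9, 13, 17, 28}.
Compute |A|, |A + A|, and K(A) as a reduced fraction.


|A| = 7.
Compute A + A by enumerating all 49 pairs.
A + A = {-6, -2, 2, 6, 10, 14, 18, 22, 25, 26, 29, 30, 33, 34, 37, 41, 45, 56}, so |A + A| = 18.
K = |A + A| / |A| = 18/7 (already in lowest terms) ≈ 2.5714.
Reference: AP of size 7 gives K = 13/7 ≈ 1.8571; a fully generic set of size 7 gives K ≈ 4.0000.

|A| = 7, |A + A| = 18, K = 18/7.


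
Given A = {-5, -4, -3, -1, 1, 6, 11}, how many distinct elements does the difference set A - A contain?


A - A = {a - a' : a, a' ∈ A}; |A| = 7.
Bounds: 2|A|-1 ≤ |A - A| ≤ |A|² - |A| + 1, i.e. 13 ≤ |A - A| ≤ 43.
Note: 0 ∈ A - A always (from a - a). The set is symmetric: if d ∈ A - A then -d ∈ A - A.
Enumerate nonzero differences d = a - a' with a > a' (then include -d):
Positive differences: {1, 2, 3, 4, 5, 6, 7, 9, 10, 11, 12, 14, 15, 16}
Full difference set: {0} ∪ (positive diffs) ∪ (negative diffs).
|A - A| = 1 + 2·14 = 29 (matches direct enumeration: 29).

|A - A| = 29


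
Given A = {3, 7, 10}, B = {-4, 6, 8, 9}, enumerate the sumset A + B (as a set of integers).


A + B = {a + b : a ∈ A, b ∈ B}.
Enumerate all |A|·|B| = 3·4 = 12 pairs (a, b) and collect distinct sums.
a = 3: 3+-4=-1, 3+6=9, 3+8=11, 3+9=12
a = 7: 7+-4=3, 7+6=13, 7+8=15, 7+9=16
a = 10: 10+-4=6, 10+6=16, 10+8=18, 10+9=19
Collecting distinct sums: A + B = {-1, 3, 6, 9, 11, 12, 13, 15, 16, 18, 19}
|A + B| = 11

A + B = {-1, 3, 6, 9, 11, 12, 13, 15, 16, 18, 19}


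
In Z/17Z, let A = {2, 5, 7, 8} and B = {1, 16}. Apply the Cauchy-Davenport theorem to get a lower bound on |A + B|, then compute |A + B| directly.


Cauchy-Davenport: |A + B| ≥ min(p, |A| + |B| - 1) for A, B nonempty in Z/pZ.
|A| = 4, |B| = 2, p = 17.
CD lower bound = min(17, 4 + 2 - 1) = min(17, 5) = 5.
Compute A + B mod 17 directly:
a = 2: 2+1=3, 2+16=1
a = 5: 5+1=6, 5+16=4
a = 7: 7+1=8, 7+16=6
a = 8: 8+1=9, 8+16=7
A + B = {1, 3, 4, 6, 7, 8, 9}, so |A + B| = 7.
Verify: 7 ≥ 5? Yes ✓.

CD lower bound = 5, actual |A + B| = 7.


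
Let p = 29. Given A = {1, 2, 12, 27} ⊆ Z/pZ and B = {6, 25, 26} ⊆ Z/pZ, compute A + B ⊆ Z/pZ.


Work in Z/29Z: reduce every sum a + b modulo 29.
Enumerate all 12 pairs:
a = 1: 1+6=7, 1+25=26, 1+26=27
a = 2: 2+6=8, 2+25=27, 2+26=28
a = 12: 12+6=18, 12+25=8, 12+26=9
a = 27: 27+6=4, 27+25=23, 27+26=24
Distinct residues collected: {4, 7, 8, 9, 18, 23, 24, 26, 27, 28}
|A + B| = 10 (out of 29 total residues).

A + B = {4, 7, 8, 9, 18, 23, 24, 26, 27, 28}


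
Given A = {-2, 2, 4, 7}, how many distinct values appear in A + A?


A + A = {a + a' : a, a' ∈ A}; |A| = 4.
General bounds: 2|A| - 1 ≤ |A + A| ≤ |A|(|A|+1)/2, i.e. 7 ≤ |A + A| ≤ 10.
Lower bound 2|A|-1 is attained iff A is an arithmetic progression.
Enumerate sums a + a' for a ≤ a' (symmetric, so this suffices):
a = -2: -2+-2=-4, -2+2=0, -2+4=2, -2+7=5
a = 2: 2+2=4, 2+4=6, 2+7=9
a = 4: 4+4=8, 4+7=11
a = 7: 7+7=14
Distinct sums: {-4, 0, 2, 4, 5, 6, 8, 9, 11, 14}
|A + A| = 10

|A + A| = 10


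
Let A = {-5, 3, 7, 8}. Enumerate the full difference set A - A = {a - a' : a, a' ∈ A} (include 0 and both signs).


A - A = {a - a' : a, a' ∈ A}.
Compute a - a' for each ordered pair (a, a'):
a = -5: -5--5=0, -5-3=-8, -5-7=-12, -5-8=-13
a = 3: 3--5=8, 3-3=0, 3-7=-4, 3-8=-5
a = 7: 7--5=12, 7-3=4, 7-7=0, 7-8=-1
a = 8: 8--5=13, 8-3=5, 8-7=1, 8-8=0
Collecting distinct values (and noting 0 appears from a-a):
A - A = {-13, -12, -8, -5, -4, -1, 0, 1, 4, 5, 8, 12, 13}
|A - A| = 13

A - A = {-13, -12, -8, -5, -4, -1, 0, 1, 4, 5, 8, 12, 13}


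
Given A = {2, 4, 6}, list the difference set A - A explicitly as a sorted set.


A - A = {a - a' : a, a' ∈ A}.
Compute a - a' for each ordered pair (a, a'):
a = 2: 2-2=0, 2-4=-2, 2-6=-4
a = 4: 4-2=2, 4-4=0, 4-6=-2
a = 6: 6-2=4, 6-4=2, 6-6=0
Collecting distinct values (and noting 0 appears from a-a):
A - A = {-4, -2, 0, 2, 4}
|A - A| = 5

A - A = {-4, -2, 0, 2, 4}


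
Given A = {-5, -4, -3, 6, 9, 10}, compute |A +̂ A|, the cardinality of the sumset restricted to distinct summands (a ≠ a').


Restricted sumset: A +̂ A = {a + a' : a ∈ A, a' ∈ A, a ≠ a'}.
Equivalently, take A + A and drop any sum 2a that is achievable ONLY as a + a for a ∈ A (i.e. sums representable only with equal summands).
Enumerate pairs (a, a') with a < a' (symmetric, so each unordered pair gives one sum; this covers all a ≠ a'):
  -5 + -4 = -9
  -5 + -3 = -8
  -5 + 6 = 1
  -5 + 9 = 4
  -5 + 10 = 5
  -4 + -3 = -7
  -4 + 6 = 2
  -4 + 9 = 5
  -4 + 10 = 6
  -3 + 6 = 3
  -3 + 9 = 6
  -3 + 10 = 7
  6 + 9 = 15
  6 + 10 = 16
  9 + 10 = 19
Collected distinct sums: {-9, -8, -7, 1, 2, 3, 4, 5, 6, 7, 15, 16, 19}
|A +̂ A| = 13
(Reference bound: |A +̂ A| ≥ 2|A| - 3 for |A| ≥ 2, with |A| = 6 giving ≥ 9.)

|A +̂ A| = 13


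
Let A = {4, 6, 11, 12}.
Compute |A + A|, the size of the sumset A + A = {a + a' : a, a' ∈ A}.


A + A = {a + a' : a, a' ∈ A}; |A| = 4.
General bounds: 2|A| - 1 ≤ |A + A| ≤ |A|(|A|+1)/2, i.e. 7 ≤ |A + A| ≤ 10.
Lower bound 2|A|-1 is attained iff A is an arithmetic progression.
Enumerate sums a + a' for a ≤ a' (symmetric, so this suffices):
a = 4: 4+4=8, 4+6=10, 4+11=15, 4+12=16
a = 6: 6+6=12, 6+11=17, 6+12=18
a = 11: 11+11=22, 11+12=23
a = 12: 12+12=24
Distinct sums: {8, 10, 12, 15, 16, 17, 18, 22, 23, 24}
|A + A| = 10

|A + A| = 10


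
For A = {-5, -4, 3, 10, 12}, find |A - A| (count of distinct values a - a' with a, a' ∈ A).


A - A = {a - a' : a, a' ∈ A}; |A| = 5.
Bounds: 2|A|-1 ≤ |A - A| ≤ |A|² - |A| + 1, i.e. 9 ≤ |A - A| ≤ 21.
Note: 0 ∈ A - A always (from a - a). The set is symmetric: if d ∈ A - A then -d ∈ A - A.
Enumerate nonzero differences d = a - a' with a > a' (then include -d):
Positive differences: {1, 2, 7, 8, 9, 14, 15, 16, 17}
Full difference set: {0} ∪ (positive diffs) ∪ (negative diffs).
|A - A| = 1 + 2·9 = 19 (matches direct enumeration: 19).

|A - A| = 19


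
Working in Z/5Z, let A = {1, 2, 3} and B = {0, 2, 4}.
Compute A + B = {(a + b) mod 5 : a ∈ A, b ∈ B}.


Work in Z/5Z: reduce every sum a + b modulo 5.
Enumerate all 9 pairs:
a = 1: 1+0=1, 1+2=3, 1+4=0
a = 2: 2+0=2, 2+2=4, 2+4=1
a = 3: 3+0=3, 3+2=0, 3+4=2
Distinct residues collected: {0, 1, 2, 3, 4}
|A + B| = 5 (out of 5 total residues).

A + B = {0, 1, 2, 3, 4}


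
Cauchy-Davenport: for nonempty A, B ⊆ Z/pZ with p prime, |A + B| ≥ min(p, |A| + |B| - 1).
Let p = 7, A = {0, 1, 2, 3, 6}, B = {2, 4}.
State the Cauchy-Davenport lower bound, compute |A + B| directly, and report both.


Cauchy-Davenport: |A + B| ≥ min(p, |A| + |B| - 1) for A, B nonempty in Z/pZ.
|A| = 5, |B| = 2, p = 7.
CD lower bound = min(7, 5 + 2 - 1) = min(7, 6) = 6.
Compute A + B mod 7 directly:
a = 0: 0+2=2, 0+4=4
a = 1: 1+2=3, 1+4=5
a = 2: 2+2=4, 2+4=6
a = 3: 3+2=5, 3+4=0
a = 6: 6+2=1, 6+4=3
A + B = {0, 1, 2, 3, 4, 5, 6}, so |A + B| = 7.
Verify: 7 ≥ 6? Yes ✓.

CD lower bound = 6, actual |A + B| = 7.


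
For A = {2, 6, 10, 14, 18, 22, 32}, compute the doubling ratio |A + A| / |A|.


|A| = 7.
Compute A + A by enumerating all 49 pairs.
A + A = {4, 8, 12, 16, 20, 24, 28, 32, 34, 36, 38, 40, 42, 44, 46, 50, 54, 64}, so |A + A| = 18.
K = |A + A| / |A| = 18/7 (already in lowest terms) ≈ 2.5714.
Reference: AP of size 7 gives K = 13/7 ≈ 1.8571; a fully generic set of size 7 gives K ≈ 4.0000.

|A| = 7, |A + A| = 18, K = 18/7.


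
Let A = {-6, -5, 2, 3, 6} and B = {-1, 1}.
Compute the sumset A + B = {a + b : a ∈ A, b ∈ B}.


A + B = {a + b : a ∈ A, b ∈ B}.
Enumerate all |A|·|B| = 5·2 = 10 pairs (a, b) and collect distinct sums.
a = -6: -6+-1=-7, -6+1=-5
a = -5: -5+-1=-6, -5+1=-4
a = 2: 2+-1=1, 2+1=3
a = 3: 3+-1=2, 3+1=4
a = 6: 6+-1=5, 6+1=7
Collecting distinct sums: A + B = {-7, -6, -5, -4, 1, 2, 3, 4, 5, 7}
|A + B| = 10

A + B = {-7, -6, -5, -4, 1, 2, 3, 4, 5, 7}


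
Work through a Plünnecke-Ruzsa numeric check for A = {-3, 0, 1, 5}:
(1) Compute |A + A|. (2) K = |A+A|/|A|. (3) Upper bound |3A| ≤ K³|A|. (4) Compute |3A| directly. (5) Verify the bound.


|A| = 4.
Step 1: Compute A + A by enumerating all 16 pairs.
A + A = {-6, -3, -2, 0, 1, 2, 5, 6, 10}, so |A + A| = 9.
Step 2: Doubling constant K = |A + A|/|A| = 9/4 = 9/4 ≈ 2.2500.
Step 3: Plünnecke-Ruzsa gives |3A| ≤ K³·|A| = (2.2500)³ · 4 ≈ 45.5625.
Step 4: Compute 3A = A + A + A directly by enumerating all triples (a,b,c) ∈ A³; |3A| = 16.
Step 5: Check 16 ≤ 45.5625? Yes ✓.

K = 9/4, Plünnecke-Ruzsa bound K³|A| ≈ 45.5625, |3A| = 16, inequality holds.


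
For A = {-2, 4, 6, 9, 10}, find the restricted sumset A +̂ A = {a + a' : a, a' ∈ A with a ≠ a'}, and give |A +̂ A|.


Restricted sumset: A +̂ A = {a + a' : a ∈ A, a' ∈ A, a ≠ a'}.
Equivalently, take A + A and drop any sum 2a that is achievable ONLY as a + a for a ∈ A (i.e. sums representable only with equal summands).
Enumerate pairs (a, a') with a < a' (symmetric, so each unordered pair gives one sum; this covers all a ≠ a'):
  -2 + 4 = 2
  -2 + 6 = 4
  -2 + 9 = 7
  -2 + 10 = 8
  4 + 6 = 10
  4 + 9 = 13
  4 + 10 = 14
  6 + 9 = 15
  6 + 10 = 16
  9 + 10 = 19
Collected distinct sums: {2, 4, 7, 8, 10, 13, 14, 15, 16, 19}
|A +̂ A| = 10
(Reference bound: |A +̂ A| ≥ 2|A| - 3 for |A| ≥ 2, with |A| = 5 giving ≥ 7.)

|A +̂ A| = 10


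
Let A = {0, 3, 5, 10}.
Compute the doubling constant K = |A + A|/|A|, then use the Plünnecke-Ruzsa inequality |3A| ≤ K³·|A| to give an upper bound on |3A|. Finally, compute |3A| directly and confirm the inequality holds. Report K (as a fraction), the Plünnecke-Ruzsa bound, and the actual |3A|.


|A| = 4.
Step 1: Compute A + A by enumerating all 16 pairs.
A + A = {0, 3, 5, 6, 8, 10, 13, 15, 20}, so |A + A| = 9.
Step 2: Doubling constant K = |A + A|/|A| = 9/4 = 9/4 ≈ 2.2500.
Step 3: Plünnecke-Ruzsa gives |3A| ≤ K³·|A| = (2.2500)³ · 4 ≈ 45.5625.
Step 4: Compute 3A = A + A + A directly by enumerating all triples (a,b,c) ∈ A³; |3A| = 16.
Step 5: Check 16 ≤ 45.5625? Yes ✓.

K = 9/4, Plünnecke-Ruzsa bound K³|A| ≈ 45.5625, |3A| = 16, inequality holds.


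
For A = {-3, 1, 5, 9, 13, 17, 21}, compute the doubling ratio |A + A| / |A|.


|A| = 7.
Compute A + A by enumerating all 49 pairs.
A + A = {-6, -2, 2, 6, 10, 14, 18, 22, 26, 30, 34, 38, 42}, so |A + A| = 13.
K = |A + A| / |A| = 13/7 (already in lowest terms) ≈ 1.8571.
Reference: AP of size 7 gives K = 13/7 ≈ 1.8571; a fully generic set of size 7 gives K ≈ 4.0000.

|A| = 7, |A + A| = 13, K = 13/7.


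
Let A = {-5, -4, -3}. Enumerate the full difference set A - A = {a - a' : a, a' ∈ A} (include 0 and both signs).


A - A = {a - a' : a, a' ∈ A}.
Compute a - a' for each ordered pair (a, a'):
a = -5: -5--5=0, -5--4=-1, -5--3=-2
a = -4: -4--5=1, -4--4=0, -4--3=-1
a = -3: -3--5=2, -3--4=1, -3--3=0
Collecting distinct values (and noting 0 appears from a-a):
A - A = {-2, -1, 0, 1, 2}
|A - A| = 5

A - A = {-2, -1, 0, 1, 2}


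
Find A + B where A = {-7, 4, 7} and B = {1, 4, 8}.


A + B = {a + b : a ∈ A, b ∈ B}.
Enumerate all |A|·|B| = 3·3 = 9 pairs (a, b) and collect distinct sums.
a = -7: -7+1=-6, -7+4=-3, -7+8=1
a = 4: 4+1=5, 4+4=8, 4+8=12
a = 7: 7+1=8, 7+4=11, 7+8=15
Collecting distinct sums: A + B = {-6, -3, 1, 5, 8, 11, 12, 15}
|A + B| = 8

A + B = {-6, -3, 1, 5, 8, 11, 12, 15}


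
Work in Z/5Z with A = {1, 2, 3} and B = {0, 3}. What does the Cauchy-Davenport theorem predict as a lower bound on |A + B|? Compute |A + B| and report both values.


Cauchy-Davenport: |A + B| ≥ min(p, |A| + |B| - 1) for A, B nonempty in Z/pZ.
|A| = 3, |B| = 2, p = 5.
CD lower bound = min(5, 3 + 2 - 1) = min(5, 4) = 4.
Compute A + B mod 5 directly:
a = 1: 1+0=1, 1+3=4
a = 2: 2+0=2, 2+3=0
a = 3: 3+0=3, 3+3=1
A + B = {0, 1, 2, 3, 4}, so |A + B| = 5.
Verify: 5 ≥ 4? Yes ✓.

CD lower bound = 4, actual |A + B| = 5.


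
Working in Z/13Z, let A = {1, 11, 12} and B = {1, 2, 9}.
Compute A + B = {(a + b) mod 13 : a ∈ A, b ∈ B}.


Work in Z/13Z: reduce every sum a + b modulo 13.
Enumerate all 9 pairs:
a = 1: 1+1=2, 1+2=3, 1+9=10
a = 11: 11+1=12, 11+2=0, 11+9=7
a = 12: 12+1=0, 12+2=1, 12+9=8
Distinct residues collected: {0, 1, 2, 3, 7, 8, 10, 12}
|A + B| = 8 (out of 13 total residues).

A + B = {0, 1, 2, 3, 7, 8, 10, 12}


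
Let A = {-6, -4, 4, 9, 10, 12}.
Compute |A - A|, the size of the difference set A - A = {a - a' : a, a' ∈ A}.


A - A = {a - a' : a, a' ∈ A}; |A| = 6.
Bounds: 2|A|-1 ≤ |A - A| ≤ |A|² - |A| + 1, i.e. 11 ≤ |A - A| ≤ 31.
Note: 0 ∈ A - A always (from a - a). The set is symmetric: if d ∈ A - A then -d ∈ A - A.
Enumerate nonzero differences d = a - a' with a > a' (then include -d):
Positive differences: {1, 2, 3, 5, 6, 8, 10, 13, 14, 15, 16, 18}
Full difference set: {0} ∪ (positive diffs) ∪ (negative diffs).
|A - A| = 1 + 2·12 = 25 (matches direct enumeration: 25).

|A - A| = 25


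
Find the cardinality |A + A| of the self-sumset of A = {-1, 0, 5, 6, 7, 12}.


A + A = {a + a' : a, a' ∈ A}; |A| = 6.
General bounds: 2|A| - 1 ≤ |A + A| ≤ |A|(|A|+1)/2, i.e. 11 ≤ |A + A| ≤ 21.
Lower bound 2|A|-1 is attained iff A is an arithmetic progression.
Enumerate sums a + a' for a ≤ a' (symmetric, so this suffices):
a = -1: -1+-1=-2, -1+0=-1, -1+5=4, -1+6=5, -1+7=6, -1+12=11
a = 0: 0+0=0, 0+5=5, 0+6=6, 0+7=7, 0+12=12
a = 5: 5+5=10, 5+6=11, 5+7=12, 5+12=17
a = 6: 6+6=12, 6+7=13, 6+12=18
a = 7: 7+7=14, 7+12=19
a = 12: 12+12=24
Distinct sums: {-2, -1, 0, 4, 5, 6, 7, 10, 11, 12, 13, 14, 17, 18, 19, 24}
|A + A| = 16

|A + A| = 16


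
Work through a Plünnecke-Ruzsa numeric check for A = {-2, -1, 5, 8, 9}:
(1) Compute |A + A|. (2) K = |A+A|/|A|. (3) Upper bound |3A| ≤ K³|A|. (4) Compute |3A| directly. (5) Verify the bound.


|A| = 5.
Step 1: Compute A + A by enumerating all 25 pairs.
A + A = {-4, -3, -2, 3, 4, 6, 7, 8, 10, 13, 14, 16, 17, 18}, so |A + A| = 14.
Step 2: Doubling constant K = |A + A|/|A| = 14/5 = 14/5 ≈ 2.8000.
Step 3: Plünnecke-Ruzsa gives |3A| ≤ K³·|A| = (2.8000)³ · 5 ≈ 109.7600.
Step 4: Compute 3A = A + A + A directly by enumerating all triples (a,b,c) ∈ A³; |3A| = 29.
Step 5: Check 29 ≤ 109.7600? Yes ✓.

K = 14/5, Plünnecke-Ruzsa bound K³|A| ≈ 109.7600, |3A| = 29, inequality holds.


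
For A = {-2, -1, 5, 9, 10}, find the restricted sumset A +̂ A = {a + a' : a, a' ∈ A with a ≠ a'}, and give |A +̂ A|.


Restricted sumset: A +̂ A = {a + a' : a ∈ A, a' ∈ A, a ≠ a'}.
Equivalently, take A + A and drop any sum 2a that is achievable ONLY as a + a for a ∈ A (i.e. sums representable only with equal summands).
Enumerate pairs (a, a') with a < a' (symmetric, so each unordered pair gives one sum; this covers all a ≠ a'):
  -2 + -1 = -3
  -2 + 5 = 3
  -2 + 9 = 7
  -2 + 10 = 8
  -1 + 5 = 4
  -1 + 9 = 8
  -1 + 10 = 9
  5 + 9 = 14
  5 + 10 = 15
  9 + 10 = 19
Collected distinct sums: {-3, 3, 4, 7, 8, 9, 14, 15, 19}
|A +̂ A| = 9
(Reference bound: |A +̂ A| ≥ 2|A| - 3 for |A| ≥ 2, with |A| = 5 giving ≥ 7.)

|A +̂ A| = 9


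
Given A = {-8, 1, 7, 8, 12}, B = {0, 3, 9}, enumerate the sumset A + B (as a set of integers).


A + B = {a + b : a ∈ A, b ∈ B}.
Enumerate all |A|·|B| = 5·3 = 15 pairs (a, b) and collect distinct sums.
a = -8: -8+0=-8, -8+3=-5, -8+9=1
a = 1: 1+0=1, 1+3=4, 1+9=10
a = 7: 7+0=7, 7+3=10, 7+9=16
a = 8: 8+0=8, 8+3=11, 8+9=17
a = 12: 12+0=12, 12+3=15, 12+9=21
Collecting distinct sums: A + B = {-8, -5, 1, 4, 7, 8, 10, 11, 12, 15, 16, 17, 21}
|A + B| = 13

A + B = {-8, -5, 1, 4, 7, 8, 10, 11, 12, 15, 16, 17, 21}


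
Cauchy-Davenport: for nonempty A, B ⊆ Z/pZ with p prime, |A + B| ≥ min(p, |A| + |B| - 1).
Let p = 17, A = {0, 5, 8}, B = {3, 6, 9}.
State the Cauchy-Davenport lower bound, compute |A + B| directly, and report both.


Cauchy-Davenport: |A + B| ≥ min(p, |A| + |B| - 1) for A, B nonempty in Z/pZ.
|A| = 3, |B| = 3, p = 17.
CD lower bound = min(17, 3 + 3 - 1) = min(17, 5) = 5.
Compute A + B mod 17 directly:
a = 0: 0+3=3, 0+6=6, 0+9=9
a = 5: 5+3=8, 5+6=11, 5+9=14
a = 8: 8+3=11, 8+6=14, 8+9=0
A + B = {0, 3, 6, 8, 9, 11, 14}, so |A + B| = 7.
Verify: 7 ≥ 5? Yes ✓.

CD lower bound = 5, actual |A + B| = 7.


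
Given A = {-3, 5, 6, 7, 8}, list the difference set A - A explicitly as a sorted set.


A - A = {a - a' : a, a' ∈ A}.
Compute a - a' for each ordered pair (a, a'):
a = -3: -3--3=0, -3-5=-8, -3-6=-9, -3-7=-10, -3-8=-11
a = 5: 5--3=8, 5-5=0, 5-6=-1, 5-7=-2, 5-8=-3
a = 6: 6--3=9, 6-5=1, 6-6=0, 6-7=-1, 6-8=-2
a = 7: 7--3=10, 7-5=2, 7-6=1, 7-7=0, 7-8=-1
a = 8: 8--3=11, 8-5=3, 8-6=2, 8-7=1, 8-8=0
Collecting distinct values (and noting 0 appears from a-a):
A - A = {-11, -10, -9, -8, -3, -2, -1, 0, 1, 2, 3, 8, 9, 10, 11}
|A - A| = 15

A - A = {-11, -10, -9, -8, -3, -2, -1, 0, 1, 2, 3, 8, 9, 10, 11}


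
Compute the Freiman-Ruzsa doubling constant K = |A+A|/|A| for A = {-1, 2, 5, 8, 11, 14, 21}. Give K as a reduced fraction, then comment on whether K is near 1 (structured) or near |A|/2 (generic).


|A| = 7.
Compute A + A by enumerating all 49 pairs.
A + A = {-2, 1, 4, 7, 10, 13, 16, 19, 20, 22, 23, 25, 26, 28, 29, 32, 35, 42}, so |A + A| = 18.
K = |A + A| / |A| = 18/7 (already in lowest terms) ≈ 2.5714.
Reference: AP of size 7 gives K = 13/7 ≈ 1.8571; a fully generic set of size 7 gives K ≈ 4.0000.

|A| = 7, |A + A| = 18, K = 18/7.


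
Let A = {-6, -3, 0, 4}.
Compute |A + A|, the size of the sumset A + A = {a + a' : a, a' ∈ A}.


A + A = {a + a' : a, a' ∈ A}; |A| = 4.
General bounds: 2|A| - 1 ≤ |A + A| ≤ |A|(|A|+1)/2, i.e. 7 ≤ |A + A| ≤ 10.
Lower bound 2|A|-1 is attained iff A is an arithmetic progression.
Enumerate sums a + a' for a ≤ a' (symmetric, so this suffices):
a = -6: -6+-6=-12, -6+-3=-9, -6+0=-6, -6+4=-2
a = -3: -3+-3=-6, -3+0=-3, -3+4=1
a = 0: 0+0=0, 0+4=4
a = 4: 4+4=8
Distinct sums: {-12, -9, -6, -3, -2, 0, 1, 4, 8}
|A + A| = 9

|A + A| = 9


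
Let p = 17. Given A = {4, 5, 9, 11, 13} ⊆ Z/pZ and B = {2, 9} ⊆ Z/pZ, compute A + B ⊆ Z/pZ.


Work in Z/17Z: reduce every sum a + b modulo 17.
Enumerate all 10 pairs:
a = 4: 4+2=6, 4+9=13
a = 5: 5+2=7, 5+9=14
a = 9: 9+2=11, 9+9=1
a = 11: 11+2=13, 11+9=3
a = 13: 13+2=15, 13+9=5
Distinct residues collected: {1, 3, 5, 6, 7, 11, 13, 14, 15}
|A + B| = 9 (out of 17 total residues).

A + B = {1, 3, 5, 6, 7, 11, 13, 14, 15}


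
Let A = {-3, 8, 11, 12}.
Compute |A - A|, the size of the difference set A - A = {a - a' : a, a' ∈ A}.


A - A = {a - a' : a, a' ∈ A}; |A| = 4.
Bounds: 2|A|-1 ≤ |A - A| ≤ |A|² - |A| + 1, i.e. 7 ≤ |A - A| ≤ 13.
Note: 0 ∈ A - A always (from a - a). The set is symmetric: if d ∈ A - A then -d ∈ A - A.
Enumerate nonzero differences d = a - a' with a > a' (then include -d):
Positive differences: {1, 3, 4, 11, 14, 15}
Full difference set: {0} ∪ (positive diffs) ∪ (negative diffs).
|A - A| = 1 + 2·6 = 13 (matches direct enumeration: 13).

|A - A| = 13


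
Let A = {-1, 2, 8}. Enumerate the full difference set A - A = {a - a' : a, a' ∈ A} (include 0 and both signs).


A - A = {a - a' : a, a' ∈ A}.
Compute a - a' for each ordered pair (a, a'):
a = -1: -1--1=0, -1-2=-3, -1-8=-9
a = 2: 2--1=3, 2-2=0, 2-8=-6
a = 8: 8--1=9, 8-2=6, 8-8=0
Collecting distinct values (and noting 0 appears from a-a):
A - A = {-9, -6, -3, 0, 3, 6, 9}
|A - A| = 7

A - A = {-9, -6, -3, 0, 3, 6, 9}


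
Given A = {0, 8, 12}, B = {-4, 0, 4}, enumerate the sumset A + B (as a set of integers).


A + B = {a + b : a ∈ A, b ∈ B}.
Enumerate all |A|·|B| = 3·3 = 9 pairs (a, b) and collect distinct sums.
a = 0: 0+-4=-4, 0+0=0, 0+4=4
a = 8: 8+-4=4, 8+0=8, 8+4=12
a = 12: 12+-4=8, 12+0=12, 12+4=16
Collecting distinct sums: A + B = {-4, 0, 4, 8, 12, 16}
|A + B| = 6

A + B = {-4, 0, 4, 8, 12, 16}


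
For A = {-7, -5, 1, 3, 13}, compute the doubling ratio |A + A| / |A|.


|A| = 5.
Compute A + A by enumerating all 25 pairs.
A + A = {-14, -12, -10, -6, -4, -2, 2, 4, 6, 8, 14, 16, 26}, so |A + A| = 13.
K = |A + A| / |A| = 13/5 (already in lowest terms) ≈ 2.6000.
Reference: AP of size 5 gives K = 9/5 ≈ 1.8000; a fully generic set of size 5 gives K ≈ 3.0000.

|A| = 5, |A + A| = 13, K = 13/5.


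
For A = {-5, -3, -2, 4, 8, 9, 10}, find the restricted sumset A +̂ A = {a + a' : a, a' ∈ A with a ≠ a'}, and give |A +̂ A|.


Restricted sumset: A +̂ A = {a + a' : a ∈ A, a' ∈ A, a ≠ a'}.
Equivalently, take A + A and drop any sum 2a that is achievable ONLY as a + a for a ∈ A (i.e. sums representable only with equal summands).
Enumerate pairs (a, a') with a < a' (symmetric, so each unordered pair gives one sum; this covers all a ≠ a'):
  -5 + -3 = -8
  -5 + -2 = -7
  -5 + 4 = -1
  -5 + 8 = 3
  -5 + 9 = 4
  -5 + 10 = 5
  -3 + -2 = -5
  -3 + 4 = 1
  -3 + 8 = 5
  -3 + 9 = 6
  -3 + 10 = 7
  -2 + 4 = 2
  -2 + 8 = 6
  -2 + 9 = 7
  -2 + 10 = 8
  4 + 8 = 12
  4 + 9 = 13
  4 + 10 = 14
  8 + 9 = 17
  8 + 10 = 18
  9 + 10 = 19
Collected distinct sums: {-8, -7, -5, -1, 1, 2, 3, 4, 5, 6, 7, 8, 12, 13, 14, 17, 18, 19}
|A +̂ A| = 18
(Reference bound: |A +̂ A| ≥ 2|A| - 3 for |A| ≥ 2, with |A| = 7 giving ≥ 11.)

|A +̂ A| = 18


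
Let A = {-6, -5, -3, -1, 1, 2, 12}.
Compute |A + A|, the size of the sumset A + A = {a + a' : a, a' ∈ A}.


A + A = {a + a' : a, a' ∈ A}; |A| = 7.
General bounds: 2|A| - 1 ≤ |A + A| ≤ |A|(|A|+1)/2, i.e. 13 ≤ |A + A| ≤ 28.
Lower bound 2|A|-1 is attained iff A is an arithmetic progression.
Enumerate sums a + a' for a ≤ a' (symmetric, so this suffices):
a = -6: -6+-6=-12, -6+-5=-11, -6+-3=-9, -6+-1=-7, -6+1=-5, -6+2=-4, -6+12=6
a = -5: -5+-5=-10, -5+-3=-8, -5+-1=-6, -5+1=-4, -5+2=-3, -5+12=7
a = -3: -3+-3=-6, -3+-1=-4, -3+1=-2, -3+2=-1, -3+12=9
a = -1: -1+-1=-2, -1+1=0, -1+2=1, -1+12=11
a = 1: 1+1=2, 1+2=3, 1+12=13
a = 2: 2+2=4, 2+12=14
a = 12: 12+12=24
Distinct sums: {-12, -11, -10, -9, -8, -7, -6, -5, -4, -3, -2, -1, 0, 1, 2, 3, 4, 6, 7, 9, 11, 13, 14, 24}
|A + A| = 24

|A + A| = 24


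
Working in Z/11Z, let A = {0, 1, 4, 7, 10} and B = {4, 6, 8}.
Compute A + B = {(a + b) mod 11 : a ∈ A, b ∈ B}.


Work in Z/11Z: reduce every sum a + b modulo 11.
Enumerate all 15 pairs:
a = 0: 0+4=4, 0+6=6, 0+8=8
a = 1: 1+4=5, 1+6=7, 1+8=9
a = 4: 4+4=8, 4+6=10, 4+8=1
a = 7: 7+4=0, 7+6=2, 7+8=4
a = 10: 10+4=3, 10+6=5, 10+8=7
Distinct residues collected: {0, 1, 2, 3, 4, 5, 6, 7, 8, 9, 10}
|A + B| = 11 (out of 11 total residues).

A + B = {0, 1, 2, 3, 4, 5, 6, 7, 8, 9, 10}


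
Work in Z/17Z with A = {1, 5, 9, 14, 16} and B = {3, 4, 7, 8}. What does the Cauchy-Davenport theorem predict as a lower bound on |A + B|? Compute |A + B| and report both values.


Cauchy-Davenport: |A + B| ≥ min(p, |A| + |B| - 1) for A, B nonempty in Z/pZ.
|A| = 5, |B| = 4, p = 17.
CD lower bound = min(17, 5 + 4 - 1) = min(17, 8) = 8.
Compute A + B mod 17 directly:
a = 1: 1+3=4, 1+4=5, 1+7=8, 1+8=9
a = 5: 5+3=8, 5+4=9, 5+7=12, 5+8=13
a = 9: 9+3=12, 9+4=13, 9+7=16, 9+8=0
a = 14: 14+3=0, 14+4=1, 14+7=4, 14+8=5
a = 16: 16+3=2, 16+4=3, 16+7=6, 16+8=7
A + B = {0, 1, 2, 3, 4, 5, 6, 7, 8, 9, 12, 13, 16}, so |A + B| = 13.
Verify: 13 ≥ 8? Yes ✓.

CD lower bound = 8, actual |A + B| = 13.


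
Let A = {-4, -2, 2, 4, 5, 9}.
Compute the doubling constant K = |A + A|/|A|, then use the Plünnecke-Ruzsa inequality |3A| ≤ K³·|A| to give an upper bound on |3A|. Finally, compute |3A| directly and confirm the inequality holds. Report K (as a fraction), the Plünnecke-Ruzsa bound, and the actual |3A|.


|A| = 6.
Step 1: Compute A + A by enumerating all 36 pairs.
A + A = {-8, -6, -4, -2, 0, 1, 2, 3, 4, 5, 6, 7, 8, 9, 10, 11, 13, 14, 18}, so |A + A| = 19.
Step 2: Doubling constant K = |A + A|/|A| = 19/6 = 19/6 ≈ 3.1667.
Step 3: Plünnecke-Ruzsa gives |3A| ≤ K³·|A| = (3.1667)³ · 6 ≈ 190.5278.
Step 4: Compute 3A = A + A + A directly by enumerating all triples (a,b,c) ∈ A³; |3A| = 32.
Step 5: Check 32 ≤ 190.5278? Yes ✓.

K = 19/6, Plünnecke-Ruzsa bound K³|A| ≈ 190.5278, |3A| = 32, inequality holds.


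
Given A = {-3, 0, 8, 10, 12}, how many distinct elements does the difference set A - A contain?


A - A = {a - a' : a, a' ∈ A}; |A| = 5.
Bounds: 2|A|-1 ≤ |A - A| ≤ |A|² - |A| + 1, i.e. 9 ≤ |A - A| ≤ 21.
Note: 0 ∈ A - A always (from a - a). The set is symmetric: if d ∈ A - A then -d ∈ A - A.
Enumerate nonzero differences d = a - a' with a > a' (then include -d):
Positive differences: {2, 3, 4, 8, 10, 11, 12, 13, 15}
Full difference set: {0} ∪ (positive diffs) ∪ (negative diffs).
|A - A| = 1 + 2·9 = 19 (matches direct enumeration: 19).

|A - A| = 19


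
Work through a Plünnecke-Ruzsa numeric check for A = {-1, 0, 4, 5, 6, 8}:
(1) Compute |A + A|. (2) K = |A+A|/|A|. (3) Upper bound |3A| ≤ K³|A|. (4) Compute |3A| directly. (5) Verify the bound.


|A| = 6.
Step 1: Compute A + A by enumerating all 36 pairs.
A + A = {-2, -1, 0, 3, 4, 5, 6, 7, 8, 9, 10, 11, 12, 13, 14, 16}, so |A + A| = 16.
Step 2: Doubling constant K = |A + A|/|A| = 16/6 = 16/6 ≈ 2.6667.
Step 3: Plünnecke-Ruzsa gives |3A| ≤ K³·|A| = (2.6667)³ · 6 ≈ 113.7778.
Step 4: Compute 3A = A + A + A directly by enumerating all triples (a,b,c) ∈ A³; |3A| = 26.
Step 5: Check 26 ≤ 113.7778? Yes ✓.

K = 16/6, Plünnecke-Ruzsa bound K³|A| ≈ 113.7778, |3A| = 26, inequality holds.


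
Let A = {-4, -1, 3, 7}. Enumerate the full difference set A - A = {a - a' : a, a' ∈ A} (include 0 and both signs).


A - A = {a - a' : a, a' ∈ A}.
Compute a - a' for each ordered pair (a, a'):
a = -4: -4--4=0, -4--1=-3, -4-3=-7, -4-7=-11
a = -1: -1--4=3, -1--1=0, -1-3=-4, -1-7=-8
a = 3: 3--4=7, 3--1=4, 3-3=0, 3-7=-4
a = 7: 7--4=11, 7--1=8, 7-3=4, 7-7=0
Collecting distinct values (and noting 0 appears from a-a):
A - A = {-11, -8, -7, -4, -3, 0, 3, 4, 7, 8, 11}
|A - A| = 11

A - A = {-11, -8, -7, -4, -3, 0, 3, 4, 7, 8, 11}


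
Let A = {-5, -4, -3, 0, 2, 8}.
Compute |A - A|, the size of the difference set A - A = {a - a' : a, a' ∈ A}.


A - A = {a - a' : a, a' ∈ A}; |A| = 6.
Bounds: 2|A|-1 ≤ |A - A| ≤ |A|² - |A| + 1, i.e. 11 ≤ |A - A| ≤ 31.
Note: 0 ∈ A - A always (from a - a). The set is symmetric: if d ∈ A - A then -d ∈ A - A.
Enumerate nonzero differences d = a - a' with a > a' (then include -d):
Positive differences: {1, 2, 3, 4, 5, 6, 7, 8, 11, 12, 13}
Full difference set: {0} ∪ (positive diffs) ∪ (negative diffs).
|A - A| = 1 + 2·11 = 23 (matches direct enumeration: 23).

|A - A| = 23


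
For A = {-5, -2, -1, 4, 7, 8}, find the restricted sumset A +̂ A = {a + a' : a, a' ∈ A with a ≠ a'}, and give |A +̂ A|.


Restricted sumset: A +̂ A = {a + a' : a ∈ A, a' ∈ A, a ≠ a'}.
Equivalently, take A + A and drop any sum 2a that is achievable ONLY as a + a for a ∈ A (i.e. sums representable only with equal summands).
Enumerate pairs (a, a') with a < a' (symmetric, so each unordered pair gives one sum; this covers all a ≠ a'):
  -5 + -2 = -7
  -5 + -1 = -6
  -5 + 4 = -1
  -5 + 7 = 2
  -5 + 8 = 3
  -2 + -1 = -3
  -2 + 4 = 2
  -2 + 7 = 5
  -2 + 8 = 6
  -1 + 4 = 3
  -1 + 7 = 6
  -1 + 8 = 7
  4 + 7 = 11
  4 + 8 = 12
  7 + 8 = 15
Collected distinct sums: {-7, -6, -3, -1, 2, 3, 5, 6, 7, 11, 12, 15}
|A +̂ A| = 12
(Reference bound: |A +̂ A| ≥ 2|A| - 3 for |A| ≥ 2, with |A| = 6 giving ≥ 9.)

|A +̂ A| = 12


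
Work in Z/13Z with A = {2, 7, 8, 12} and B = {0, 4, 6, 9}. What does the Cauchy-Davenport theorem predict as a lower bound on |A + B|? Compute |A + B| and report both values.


Cauchy-Davenport: |A + B| ≥ min(p, |A| + |B| - 1) for A, B nonempty in Z/pZ.
|A| = 4, |B| = 4, p = 13.
CD lower bound = min(13, 4 + 4 - 1) = min(13, 7) = 7.
Compute A + B mod 13 directly:
a = 2: 2+0=2, 2+4=6, 2+6=8, 2+9=11
a = 7: 7+0=7, 7+4=11, 7+6=0, 7+9=3
a = 8: 8+0=8, 8+4=12, 8+6=1, 8+9=4
a = 12: 12+0=12, 12+4=3, 12+6=5, 12+9=8
A + B = {0, 1, 2, 3, 4, 5, 6, 7, 8, 11, 12}, so |A + B| = 11.
Verify: 11 ≥ 7? Yes ✓.

CD lower bound = 7, actual |A + B| = 11.


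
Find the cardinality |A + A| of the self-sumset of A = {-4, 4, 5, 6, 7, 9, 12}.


A + A = {a + a' : a, a' ∈ A}; |A| = 7.
General bounds: 2|A| - 1 ≤ |A + A| ≤ |A|(|A|+1)/2, i.e. 13 ≤ |A + A| ≤ 28.
Lower bound 2|A|-1 is attained iff A is an arithmetic progression.
Enumerate sums a + a' for a ≤ a' (symmetric, so this suffices):
a = -4: -4+-4=-8, -4+4=0, -4+5=1, -4+6=2, -4+7=3, -4+9=5, -4+12=8
a = 4: 4+4=8, 4+5=9, 4+6=10, 4+7=11, 4+9=13, 4+12=16
a = 5: 5+5=10, 5+6=11, 5+7=12, 5+9=14, 5+12=17
a = 6: 6+6=12, 6+7=13, 6+9=15, 6+12=18
a = 7: 7+7=14, 7+9=16, 7+12=19
a = 9: 9+9=18, 9+12=21
a = 12: 12+12=24
Distinct sums: {-8, 0, 1, 2, 3, 5, 8, 9, 10, 11, 12, 13, 14, 15, 16, 17, 18, 19, 21, 24}
|A + A| = 20

|A + A| = 20


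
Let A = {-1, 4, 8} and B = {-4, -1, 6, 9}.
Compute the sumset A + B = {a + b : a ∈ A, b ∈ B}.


A + B = {a + b : a ∈ A, b ∈ B}.
Enumerate all |A|·|B| = 3·4 = 12 pairs (a, b) and collect distinct sums.
a = -1: -1+-4=-5, -1+-1=-2, -1+6=5, -1+9=8
a = 4: 4+-4=0, 4+-1=3, 4+6=10, 4+9=13
a = 8: 8+-4=4, 8+-1=7, 8+6=14, 8+9=17
Collecting distinct sums: A + B = {-5, -2, 0, 3, 4, 5, 7, 8, 10, 13, 14, 17}
|A + B| = 12

A + B = {-5, -2, 0, 3, 4, 5, 7, 8, 10, 13, 14, 17}


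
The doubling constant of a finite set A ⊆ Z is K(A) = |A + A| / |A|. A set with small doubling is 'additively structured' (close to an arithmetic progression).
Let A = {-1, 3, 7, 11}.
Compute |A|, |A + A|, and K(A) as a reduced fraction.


|A| = 4.
Compute A + A by enumerating all 16 pairs.
A + A = {-2, 2, 6, 10, 14, 18, 22}, so |A + A| = 7.
K = |A + A| / |A| = 7/4 (already in lowest terms) ≈ 1.7500.
Reference: AP of size 4 gives K = 7/4 ≈ 1.7500; a fully generic set of size 4 gives K ≈ 2.5000.

|A| = 4, |A + A| = 7, K = 7/4.


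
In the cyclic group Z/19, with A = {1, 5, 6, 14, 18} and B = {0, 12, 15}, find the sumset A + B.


Work in Z/19Z: reduce every sum a + b modulo 19.
Enumerate all 15 pairs:
a = 1: 1+0=1, 1+12=13, 1+15=16
a = 5: 5+0=5, 5+12=17, 5+15=1
a = 6: 6+0=6, 6+12=18, 6+15=2
a = 14: 14+0=14, 14+12=7, 14+15=10
a = 18: 18+0=18, 18+12=11, 18+15=14
Distinct residues collected: {1, 2, 5, 6, 7, 10, 11, 13, 14, 16, 17, 18}
|A + B| = 12 (out of 19 total residues).

A + B = {1, 2, 5, 6, 7, 10, 11, 13, 14, 16, 17, 18}


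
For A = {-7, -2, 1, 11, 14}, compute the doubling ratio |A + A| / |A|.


|A| = 5.
Compute A + A by enumerating all 25 pairs.
A + A = {-14, -9, -6, -4, -1, 2, 4, 7, 9, 12, 15, 22, 25, 28}, so |A + A| = 14.
K = |A + A| / |A| = 14/5 (already in lowest terms) ≈ 2.8000.
Reference: AP of size 5 gives K = 9/5 ≈ 1.8000; a fully generic set of size 5 gives K ≈ 3.0000.

|A| = 5, |A + A| = 14, K = 14/5.


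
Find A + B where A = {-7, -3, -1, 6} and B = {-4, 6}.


A + B = {a + b : a ∈ A, b ∈ B}.
Enumerate all |A|·|B| = 4·2 = 8 pairs (a, b) and collect distinct sums.
a = -7: -7+-4=-11, -7+6=-1
a = -3: -3+-4=-7, -3+6=3
a = -1: -1+-4=-5, -1+6=5
a = 6: 6+-4=2, 6+6=12
Collecting distinct sums: A + B = {-11, -7, -5, -1, 2, 3, 5, 12}
|A + B| = 8

A + B = {-11, -7, -5, -1, 2, 3, 5, 12}
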